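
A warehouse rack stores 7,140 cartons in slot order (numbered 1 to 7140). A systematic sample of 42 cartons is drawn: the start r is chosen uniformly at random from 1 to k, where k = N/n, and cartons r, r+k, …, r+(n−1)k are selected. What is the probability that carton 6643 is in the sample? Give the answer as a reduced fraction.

1/170

k = 7140/42 = 170.
Carton 6643 is selected iff r ≡ 6643 (mod 170); exactly one such r in {1,…,170}.
Inclusion probability = 1/170.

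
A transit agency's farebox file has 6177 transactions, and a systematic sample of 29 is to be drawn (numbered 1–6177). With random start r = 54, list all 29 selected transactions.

k = N/n = 6177/29 = 213
transaction 1: 54
transaction 2: 54 + 213 = 267
transaction 3: 267 + 213 = 480
transaction 4: 480 + 213 = 693
transaction 5: 693 + 213 = 906
transaction 6: 906 + 213 = 1119
transaction 7: 1119 + 213 = 1332
transaction 8: 1332 + 213 = 1545
transaction 9: 1545 + 213 = 1758
transaction 10: 1758 + 213 = 1971
transaction 11: 1971 + 213 = 2184
transaction 12: 2184 + 213 = 2397
transaction 13: 2397 + 213 = 2610
transaction 14: 2610 + 213 = 2823
transaction 15: 2823 + 213 = 3036
transaction 16: 3036 + 213 = 3249
transaction 17: 3249 + 213 = 3462
transaction 18: 3462 + 213 = 3675
transaction 19: 3675 + 213 = 3888
transaction 20: 3888 + 213 = 4101
transaction 21: 4101 + 213 = 4314
transaction 22: 4314 + 213 = 4527
transaction 23: 4527 + 213 = 4740
transaction 24: 4740 + 213 = 4953
transaction 25: 4953 + 213 = 5166
transaction 26: 5166 + 213 = 5379
transaction 27: 5379 + 213 = 5592
transaction 28: 5592 + 213 = 5805
transaction 29: 5805 + 213 = 6018

54, 267, 480, 693, 906, 1119, 1332, 1545, 1758, 1971, 2184, 2397, 2610, 2823, 3036, 3249, 3462, 3675, 3888, 4101, 4314, 4527, 4740, 4953, 5166, 5379, 5592, 5805, 6018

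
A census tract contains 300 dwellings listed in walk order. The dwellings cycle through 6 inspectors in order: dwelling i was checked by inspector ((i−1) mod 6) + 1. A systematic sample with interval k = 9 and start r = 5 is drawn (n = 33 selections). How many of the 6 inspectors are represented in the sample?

2

Consecutive selections differ by k = 9, so their inspector numbers differ by 9 mod 6 = 3.
gcd(9, 6) = 3, so the sample visits 6/3 = 2 distinct residues mod 6.
Start 5 is inspector 5; the inspectors hit are 2, 5.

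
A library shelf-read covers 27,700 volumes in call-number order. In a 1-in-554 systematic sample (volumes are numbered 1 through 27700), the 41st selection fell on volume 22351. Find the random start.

191

k = 554
r = 22351 − (41−1)×554 = 22351 − 22160 = 191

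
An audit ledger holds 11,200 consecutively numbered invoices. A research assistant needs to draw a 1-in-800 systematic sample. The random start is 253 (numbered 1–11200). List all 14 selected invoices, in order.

253, 1053, 1853, 2653, 3453, 4253, 5053, 5853, 6653, 7453, 8253, 9053, 9853, 10653

invoice 1: 253
invoice 2: 253 + 800 = 1053
invoice 3: 1053 + 800 = 1853
invoice 4: 1853 + 800 = 2653
invoice 5: 2653 + 800 = 3453
invoice 6: 3453 + 800 = 4253
invoice 7: 4253 + 800 = 5053
invoice 8: 5053 + 800 = 5853
invoice 9: 5853 + 800 = 6653
invoice 10: 6653 + 800 = 7453
invoice 11: 7453 + 800 = 8253
invoice 12: 8253 + 800 = 9053
invoice 13: 9053 + 800 = 9853
invoice 14: 9853 + 800 = 10653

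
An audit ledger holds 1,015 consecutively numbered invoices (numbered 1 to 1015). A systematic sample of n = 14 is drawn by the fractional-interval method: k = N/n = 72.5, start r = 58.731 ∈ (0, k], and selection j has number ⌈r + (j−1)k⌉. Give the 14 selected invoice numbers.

59, 132, 204, 277, 349, 422, 494, 567, 639, 712, 784, 857, 929, 1002

j=1: r + 0k = 58.731 → ⌈·⌉ = 59
j=2: r + 1k = 131.231 → ⌈·⌉ = 132
j=3: r + 2k = 203.731 → ⌈·⌉ = 204
j=4: r + 3k = 276.231 → ⌈·⌉ = 277
j=5: r + 4k = 348.731 → ⌈·⌉ = 349
j=6: r + 5k = 421.231 → ⌈·⌉ = 422
j=7: r + 6k = 493.731 → ⌈·⌉ = 494
j=8: r + 7k = 566.231 → ⌈·⌉ = 567
j=9: r + 8k = 638.731 → ⌈·⌉ = 639
j=10: r + 9k = 711.231 → ⌈·⌉ = 712
j=11: r + 10k = 783.731 → ⌈·⌉ = 784
j=12: r + 11k = 856.231 → ⌈·⌉ = 857
j=13: r + 12k = 928.731 → ⌈·⌉ = 929
j=14: r + 13k = 1001.231 → ⌈·⌉ = 1002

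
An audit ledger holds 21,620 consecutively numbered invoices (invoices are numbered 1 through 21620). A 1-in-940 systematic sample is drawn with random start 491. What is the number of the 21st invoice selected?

19291

k = 940
21st selection = r + (21−1)·k = 491 + 20×940 = 491 + 18800 = 19291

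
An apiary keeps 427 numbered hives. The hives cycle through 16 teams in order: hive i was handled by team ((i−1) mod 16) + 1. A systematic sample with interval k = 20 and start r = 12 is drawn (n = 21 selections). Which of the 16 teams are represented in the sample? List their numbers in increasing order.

4, 8, 12, 16

Consecutive selections differ by k = 20, so their team numbers differ by 20 mod 16 = 4.
gcd(20, 16) = 4, so the sample visits 16/4 = 4 distinct residues mod 16.
Start 12 is team 12; the teams hit are 4, 8, 12, 16.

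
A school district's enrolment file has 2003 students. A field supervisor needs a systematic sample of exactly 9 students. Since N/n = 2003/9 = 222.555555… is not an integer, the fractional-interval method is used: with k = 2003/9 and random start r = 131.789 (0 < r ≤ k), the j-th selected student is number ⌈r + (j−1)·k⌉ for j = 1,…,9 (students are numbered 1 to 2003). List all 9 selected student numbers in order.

132, 355, 577, 800, 1023, 1245, 1468, 1690, 1913

j=1: r + 0k = 131.789 → ⌈·⌉ = 132
j=2: r + 1k = 354.344555… → ⌈·⌉ = 355
j=3: r + 2k = 576.900111… → ⌈·⌉ = 577
j=4: r + 3k = 799.455666… → ⌈·⌉ = 800
j=5: r + 4k = 1022.011222… → ⌈·⌉ = 1023
j=6: r + 5k = 1244.566777… → ⌈·⌉ = 1245
j=7: r + 6k = 1467.122333… → ⌈·⌉ = 1468
j=8: r + 7k = 1689.677888… → ⌈·⌉ = 1690
j=9: r + 8k = 1912.233444… → ⌈·⌉ = 1913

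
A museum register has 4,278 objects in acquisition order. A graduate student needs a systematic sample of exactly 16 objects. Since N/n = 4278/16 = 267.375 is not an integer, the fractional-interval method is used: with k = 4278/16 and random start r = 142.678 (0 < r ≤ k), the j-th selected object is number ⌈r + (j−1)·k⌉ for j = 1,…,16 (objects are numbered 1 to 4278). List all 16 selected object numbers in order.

143, 411, 678, 945, 1213, 1480, 1747, 2015, 2282, 2550, 2817, 3084, 3352, 3619, 3886, 4154

j=1: r + 0k = 142.678 → ⌈·⌉ = 143
j=2: r + 1k = 410.053 → ⌈·⌉ = 411
j=3: r + 2k = 677.428 → ⌈·⌉ = 678
j=4: r + 3k = 944.803 → ⌈·⌉ = 945
j=5: r + 4k = 1212.178 → ⌈·⌉ = 1213
j=6: r + 5k = 1479.553 → ⌈·⌉ = 1480
j=7: r + 6k = 1746.928 → ⌈·⌉ = 1747
j=8: r + 7k = 2014.303 → ⌈·⌉ = 2015
j=9: r + 8k = 2281.678 → ⌈·⌉ = 2282
j=10: r + 9k = 2549.053 → ⌈·⌉ = 2550
j=11: r + 10k = 2816.428 → ⌈·⌉ = 2817
j=12: r + 11k = 3083.803 → ⌈·⌉ = 3084
j=13: r + 12k = 3351.178 → ⌈·⌉ = 3352
j=14: r + 13k = 3618.553 → ⌈·⌉ = 3619
j=15: r + 14k = 3885.928 → ⌈·⌉ = 3886
j=16: r + 15k = 4153.303 → ⌈·⌉ = 4154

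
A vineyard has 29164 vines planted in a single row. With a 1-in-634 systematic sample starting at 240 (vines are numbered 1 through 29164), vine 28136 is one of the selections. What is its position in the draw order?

45

k = 634
position = (28136 − 240)/634 + 1 = 27896/634 + 1 = 44 + 1 = 45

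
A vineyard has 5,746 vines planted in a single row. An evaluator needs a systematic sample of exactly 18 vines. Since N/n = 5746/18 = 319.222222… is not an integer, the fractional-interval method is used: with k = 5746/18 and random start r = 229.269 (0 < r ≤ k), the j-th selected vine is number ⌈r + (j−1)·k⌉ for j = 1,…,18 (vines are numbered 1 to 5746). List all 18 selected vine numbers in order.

j=1: r + 0k = 229.269 → ⌈·⌉ = 230
j=2: r + 1k = 548.491222… → ⌈·⌉ = 549
j=3: r + 2k = 867.713444… → ⌈·⌉ = 868
j=4: r + 3k = 1186.935666… → ⌈·⌉ = 1187
j=5: r + 4k = 1506.157888… → ⌈·⌉ = 1507
j=6: r + 5k = 1825.380111… → ⌈·⌉ = 1826
j=7: r + 6k = 2144.602333… → ⌈·⌉ = 2145
j=8: r + 7k = 2463.824555… → ⌈·⌉ = 2464
j=9: r + 8k = 2783.046777… → ⌈·⌉ = 2784
j=10: r + 9k = 3102.269 → ⌈·⌉ = 3103
j=11: r + 10k = 3421.491222… → ⌈·⌉ = 3422
j=12: r + 11k = 3740.713444… → ⌈·⌉ = 3741
j=13: r + 12k = 4059.935666… → ⌈·⌉ = 4060
j=14: r + 13k = 4379.157888… → ⌈·⌉ = 4380
j=15: r + 14k = 4698.380111… → ⌈·⌉ = 4699
j=16: r + 15k = 5017.602333… → ⌈·⌉ = 5018
j=17: r + 16k = 5336.824555… → ⌈·⌉ = 5337
j=18: r + 17k = 5656.046777… → ⌈·⌉ = 5657

230, 549, 868, 1187, 1507, 1826, 2145, 2464, 2784, 3103, 3422, 3741, 4060, 4380, 4699, 5018, 5337, 5657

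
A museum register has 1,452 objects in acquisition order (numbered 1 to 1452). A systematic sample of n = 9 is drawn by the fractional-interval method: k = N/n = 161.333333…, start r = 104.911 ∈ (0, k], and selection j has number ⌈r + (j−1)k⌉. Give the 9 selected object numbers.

j=1: r + 0k = 104.911 → ⌈·⌉ = 105
j=2: r + 1k = 266.244333… → ⌈·⌉ = 267
j=3: r + 2k = 427.577666… → ⌈·⌉ = 428
j=4: r + 3k = 588.911 → ⌈·⌉ = 589
j=5: r + 4k = 750.244333… → ⌈·⌉ = 751
j=6: r + 5k = 911.577666… → ⌈·⌉ = 912
j=7: r + 6k = 1072.911 → ⌈·⌉ = 1073
j=8: r + 7k = 1234.244333… → ⌈·⌉ = 1235
j=9: r + 8k = 1395.577666… → ⌈·⌉ = 1396

105, 267, 428, 589, 751, 912, 1073, 1235, 1396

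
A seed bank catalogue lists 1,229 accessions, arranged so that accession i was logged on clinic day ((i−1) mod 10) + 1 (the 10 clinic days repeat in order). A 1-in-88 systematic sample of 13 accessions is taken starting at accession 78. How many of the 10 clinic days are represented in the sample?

5

Consecutive selections differ by k = 88, so their clinic day numbers differ by 88 mod 10 = 8.
gcd(88, 10) = 2, so the sample visits 10/2 = 5 distinct residues mod 10.
Start 78 is clinic day 8; the clinic days hit are 2, 4, 6, 8, 10.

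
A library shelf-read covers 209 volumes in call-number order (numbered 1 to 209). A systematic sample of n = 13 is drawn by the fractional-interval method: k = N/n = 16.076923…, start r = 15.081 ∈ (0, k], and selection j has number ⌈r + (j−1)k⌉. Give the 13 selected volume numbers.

16, 32, 48, 64, 80, 96, 112, 128, 144, 160, 176, 192, 209

j=1: r + 0k = 15.081 → ⌈·⌉ = 16
j=2: r + 1k = 31.157923… → ⌈·⌉ = 32
j=3: r + 2k = 47.234846… → ⌈·⌉ = 48
j=4: r + 3k = 63.311769… → ⌈·⌉ = 64
j=5: r + 4k = 79.388692… → ⌈·⌉ = 80
j=6: r + 5k = 95.465615… → ⌈·⌉ = 96
j=7: r + 6k = 111.542538… → ⌈·⌉ = 112
j=8: r + 7k = 127.619461… → ⌈·⌉ = 128
j=9: r + 8k = 143.696384… → ⌈·⌉ = 144
j=10: r + 9k = 159.773307… → ⌈·⌉ = 160
j=11: r + 10k = 175.850230… → ⌈·⌉ = 176
j=12: r + 11k = 191.927153… → ⌈·⌉ = 192
j=13: r + 12k = 208.004076… → ⌈·⌉ = 209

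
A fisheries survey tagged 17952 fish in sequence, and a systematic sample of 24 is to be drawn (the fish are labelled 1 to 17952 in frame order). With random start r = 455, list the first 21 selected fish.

k = N/n = 17952/24 = 748
fish 1: 455
fish 2: 455 + 748 = 1203
fish 3: 1203 + 748 = 1951
fish 4: 1951 + 748 = 2699
fish 5: 2699 + 748 = 3447
fish 6: 3447 + 748 = 4195
fish 7: 4195 + 748 = 4943
fish 8: 4943 + 748 = 5691
fish 9: 5691 + 748 = 6439
fish 10: 6439 + 748 = 7187
fish 11: 7187 + 748 = 7935
fish 12: 7935 + 748 = 8683
fish 13: 8683 + 748 = 9431
fish 14: 9431 + 748 = 10179
fish 15: 10179 + 748 = 10927
fish 16: 10927 + 748 = 11675
fish 17: 11675 + 748 = 12423
fish 18: 12423 + 748 = 13171
fish 19: 13171 + 748 = 13919
fish 20: 13919 + 748 = 14667
fish 21: 14667 + 748 = 15415

455, 1203, 1951, 2699, 3447, 4195, 4943, 5691, 6439, 7187, 7935, 8683, 9431, 10179, 10927, 11675, 12423, 13171, 13919, 14667, 15415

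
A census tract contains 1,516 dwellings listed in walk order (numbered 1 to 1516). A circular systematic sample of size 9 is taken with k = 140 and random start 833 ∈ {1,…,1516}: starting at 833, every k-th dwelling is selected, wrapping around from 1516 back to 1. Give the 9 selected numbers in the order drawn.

833, 973, 1113, 1253, 1393, 17, 157, 297, 437

Selection 1: 833
Selection 2: 833 + 140 = 973
Selection 3: 973 + 140 = 1113
Selection 4: 1113 + 140 = 1253
Selection 5: 1253 + 140 = 1393
Selection 6: 1393 + 140 = 1533 → 1533 − 1516 = 17
Selection 7: 17 + 140 = 157
Selection 8: 157 + 140 = 297
Selection 9: 297 + 140 = 437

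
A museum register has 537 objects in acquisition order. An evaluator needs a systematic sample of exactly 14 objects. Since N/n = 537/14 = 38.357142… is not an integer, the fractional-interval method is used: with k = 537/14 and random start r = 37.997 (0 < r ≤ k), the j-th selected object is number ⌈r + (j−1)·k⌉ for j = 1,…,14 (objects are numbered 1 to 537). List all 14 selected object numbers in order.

j=1: r + 0k = 37.997 → ⌈·⌉ = 38
j=2: r + 1k = 76.354142… → ⌈·⌉ = 77
j=3: r + 2k = 114.711285… → ⌈·⌉ = 115
j=4: r + 3k = 153.068428… → ⌈·⌉ = 154
j=5: r + 4k = 191.425571… → ⌈·⌉ = 192
j=6: r + 5k = 229.782714… → ⌈·⌉ = 230
j=7: r + 6k = 268.139857… → ⌈·⌉ = 269
j=8: r + 7k = 306.497 → ⌈·⌉ = 307
j=9: r + 8k = 344.854142… → ⌈·⌉ = 345
j=10: r + 9k = 383.211285… → ⌈·⌉ = 384
j=11: r + 10k = 421.568428… → ⌈·⌉ = 422
j=12: r + 11k = 459.925571… → ⌈·⌉ = 460
j=13: r + 12k = 498.282714… → ⌈·⌉ = 499
j=14: r + 13k = 536.639857… → ⌈·⌉ = 537

38, 77, 115, 154, 192, 230, 269, 307, 345, 384, 422, 460, 499, 537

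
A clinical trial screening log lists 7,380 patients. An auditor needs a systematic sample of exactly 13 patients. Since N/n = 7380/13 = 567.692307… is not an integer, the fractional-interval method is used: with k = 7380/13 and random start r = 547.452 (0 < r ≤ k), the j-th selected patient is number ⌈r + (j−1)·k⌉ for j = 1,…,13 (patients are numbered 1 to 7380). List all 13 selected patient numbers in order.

j=1: r + 0k = 547.452 → ⌈·⌉ = 548
j=2: r + 1k = 1115.144307… → ⌈·⌉ = 1116
j=3: r + 2k = 1682.836615… → ⌈·⌉ = 1683
j=4: r + 3k = 2250.528923… → ⌈·⌉ = 2251
j=5: r + 4k = 2818.221230… → ⌈·⌉ = 2819
j=6: r + 5k = 3385.913538… → ⌈·⌉ = 3386
j=7: r + 6k = 3953.605846… → ⌈·⌉ = 3954
j=8: r + 7k = 4521.298153… → ⌈·⌉ = 4522
j=9: r + 8k = 5088.990461… → ⌈·⌉ = 5089
j=10: r + 9k = 5656.682769… → ⌈·⌉ = 5657
j=11: r + 10k = 6224.375076… → ⌈·⌉ = 6225
j=12: r + 11k = 6792.067384… → ⌈·⌉ = 6793
j=13: r + 12k = 7359.759692… → ⌈·⌉ = 7360

548, 1116, 1683, 2251, 2819, 3386, 3954, 4522, 5089, 5657, 6225, 6793, 7360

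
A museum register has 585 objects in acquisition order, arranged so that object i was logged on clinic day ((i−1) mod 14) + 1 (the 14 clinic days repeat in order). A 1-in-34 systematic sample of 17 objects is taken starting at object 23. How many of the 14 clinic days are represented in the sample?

Consecutive selections differ by k = 34, so their clinic day numbers differ by 34 mod 14 = 6.
gcd(34, 14) = 2, so the sample visits 14/2 = 7 distinct residues mod 14.
Start 23 is clinic day 9; the clinic days hit are 1, 3, 5, 7, 9, 11, 13.

7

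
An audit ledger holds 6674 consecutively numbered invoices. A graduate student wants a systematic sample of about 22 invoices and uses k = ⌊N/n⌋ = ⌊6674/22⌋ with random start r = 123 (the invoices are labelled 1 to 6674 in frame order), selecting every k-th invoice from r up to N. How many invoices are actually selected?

22

k = ⌊6674/22⌋ = 303
Achieved size = ⌊(6674 − 123)/303⌋ + 1 = ⌊6551/303⌋ + 1 = 21 + 1 = 22
(last selection: 123 + 21×303 = 6486 ≤ 6674; next would be 6789 > 6674)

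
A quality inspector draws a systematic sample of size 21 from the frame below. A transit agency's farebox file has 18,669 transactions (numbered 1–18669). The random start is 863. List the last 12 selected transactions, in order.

k = N/n = 18669/21 = 889
10th selection = 863 + 9×889 = 8864
11th: 8864 + 889 = 9753
12th: 9753 + 889 = 10642
13th: 10642 + 889 = 11531
14th: 11531 + 889 = 12420
15th: 12420 + 889 = 13309
16th: 13309 + 889 = 14198
17th: 14198 + 889 = 15087
18th: 15087 + 889 = 15976
19th: 15976 + 889 = 16865
20th: 16865 + 889 = 17754
21st: 17754 + 889 = 18643

8864, 9753, 10642, 11531, 12420, 13309, 14198, 15087, 15976, 16865, 17754, 18643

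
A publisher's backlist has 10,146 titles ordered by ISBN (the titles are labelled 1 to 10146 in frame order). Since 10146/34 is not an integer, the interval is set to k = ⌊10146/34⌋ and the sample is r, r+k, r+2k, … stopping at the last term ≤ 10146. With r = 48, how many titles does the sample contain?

34

k = ⌊10146/34⌋ = 298
Achieved size = ⌊(10146 − 48)/298⌋ + 1 = ⌊10098/298⌋ + 1 = 33 + 1 = 34
(last selection: 48 + 33×298 = 9882 ≤ 10146; next would be 10180 > 10146)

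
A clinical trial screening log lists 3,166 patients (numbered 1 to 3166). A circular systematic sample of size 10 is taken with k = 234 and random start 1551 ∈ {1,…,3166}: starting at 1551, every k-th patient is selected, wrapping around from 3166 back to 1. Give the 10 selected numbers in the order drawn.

Selection 1: 1551
Selection 2: 1551 + 234 = 1785
Selection 3: 1785 + 234 = 2019
Selection 4: 2019 + 234 = 2253
Selection 5: 2253 + 234 = 2487
Selection 6: 2487 + 234 = 2721
Selection 7: 2721 + 234 = 2955
Selection 8: 2955 + 234 = 3189 → 3189 − 3166 = 23
Selection 9: 23 + 234 = 257
Selection 10: 257 + 234 = 491

1551, 1785, 2019, 2253, 2487, 2721, 2955, 23, 257, 491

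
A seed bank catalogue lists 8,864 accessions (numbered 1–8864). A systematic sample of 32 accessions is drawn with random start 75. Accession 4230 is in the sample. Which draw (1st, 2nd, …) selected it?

16

k = 8864/32 = 277
position = (4230 − 75)/277 + 1 = 4155/277 + 1 = 15 + 1 = 16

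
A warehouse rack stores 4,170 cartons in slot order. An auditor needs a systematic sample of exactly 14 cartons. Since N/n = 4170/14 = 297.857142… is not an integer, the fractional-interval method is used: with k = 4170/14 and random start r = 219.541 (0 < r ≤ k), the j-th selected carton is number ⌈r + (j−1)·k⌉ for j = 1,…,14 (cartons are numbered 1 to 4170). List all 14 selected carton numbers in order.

j=1: r + 0k = 219.541 → ⌈·⌉ = 220
j=2: r + 1k = 517.398142… → ⌈·⌉ = 518
j=3: r + 2k = 815.255285… → ⌈·⌉ = 816
j=4: r + 3k = 1113.112428… → ⌈·⌉ = 1114
j=5: r + 4k = 1410.969571… → ⌈·⌉ = 1411
j=6: r + 5k = 1708.826714… → ⌈·⌉ = 1709
j=7: r + 6k = 2006.683857… → ⌈·⌉ = 2007
j=8: r + 7k = 2304.541 → ⌈·⌉ = 2305
j=9: r + 8k = 2602.398142… → ⌈·⌉ = 2603
j=10: r + 9k = 2900.255285… → ⌈·⌉ = 2901
j=11: r + 10k = 3198.112428… → ⌈·⌉ = 3199
j=12: r + 11k = 3495.969571… → ⌈·⌉ = 3496
j=13: r + 12k = 3793.826714… → ⌈·⌉ = 3794
j=14: r + 13k = 4091.683857… → ⌈·⌉ = 4092

220, 518, 816, 1114, 1411, 1709, 2007, 2305, 2603, 2901, 3199, 3496, 3794, 4092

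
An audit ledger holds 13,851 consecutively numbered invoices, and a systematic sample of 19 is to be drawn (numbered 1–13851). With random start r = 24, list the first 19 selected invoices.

24, 753, 1482, 2211, 2940, 3669, 4398, 5127, 5856, 6585, 7314, 8043, 8772, 9501, 10230, 10959, 11688, 12417, 13146

k = N/n = 13851/19 = 729
invoice 1: 24
invoice 2: 24 + 729 = 753
invoice 3: 753 + 729 = 1482
invoice 4: 1482 + 729 = 2211
invoice 5: 2211 + 729 = 2940
invoice 6: 2940 + 729 = 3669
invoice 7: 3669 + 729 = 4398
invoice 8: 4398 + 729 = 5127
invoice 9: 5127 + 729 = 5856
invoice 10: 5856 + 729 = 6585
invoice 11: 6585 + 729 = 7314
invoice 12: 7314 + 729 = 8043
invoice 13: 8043 + 729 = 8772
invoice 14: 8772 + 729 = 9501
invoice 15: 9501 + 729 = 10230
invoice 16: 10230 + 729 = 10959
invoice 17: 10959 + 729 = 11688
invoice 18: 11688 + 729 = 12417
invoice 19: 12417 + 729 = 13146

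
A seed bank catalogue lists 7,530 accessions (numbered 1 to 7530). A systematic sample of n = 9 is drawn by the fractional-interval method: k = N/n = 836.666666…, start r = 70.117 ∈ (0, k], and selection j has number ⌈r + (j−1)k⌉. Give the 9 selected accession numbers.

71, 907, 1744, 2581, 3417, 4254, 5091, 5927, 6764

j=1: r + 0k = 70.117 → ⌈·⌉ = 71
j=2: r + 1k = 906.783666… → ⌈·⌉ = 907
j=3: r + 2k = 1743.450333… → ⌈·⌉ = 1744
j=4: r + 3k = 2580.117 → ⌈·⌉ = 2581
j=5: r + 4k = 3416.783666… → ⌈·⌉ = 3417
j=6: r + 5k = 4253.450333… → ⌈·⌉ = 4254
j=7: r + 6k = 5090.117 → ⌈·⌉ = 5091
j=8: r + 7k = 5926.783666… → ⌈·⌉ = 5927
j=9: r + 8k = 6763.450333… → ⌈·⌉ = 6764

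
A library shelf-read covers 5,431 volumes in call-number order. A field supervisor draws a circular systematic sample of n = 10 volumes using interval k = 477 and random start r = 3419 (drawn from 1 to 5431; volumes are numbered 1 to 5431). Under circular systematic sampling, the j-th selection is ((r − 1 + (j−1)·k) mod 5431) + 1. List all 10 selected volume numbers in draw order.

Selection 1: 3419
Selection 2: 3419 + 477 = 3896
Selection 3: 3896 + 477 = 4373
Selection 4: 4373 + 477 = 4850
Selection 5: 4850 + 477 = 5327
Selection 6: 5327 + 477 = 5804 → 5804 − 5431 = 373
Selection 7: 373 + 477 = 850
Selection 8: 850 + 477 = 1327
Selection 9: 1327 + 477 = 1804
Selection 10: 1804 + 477 = 2281

3419, 3896, 4373, 4850, 5327, 373, 850, 1327, 1804, 2281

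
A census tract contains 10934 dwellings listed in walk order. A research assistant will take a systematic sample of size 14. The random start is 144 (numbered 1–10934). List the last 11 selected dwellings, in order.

2487, 3268, 4049, 4830, 5611, 6392, 7173, 7954, 8735, 9516, 10297

k = N/n = 10934/14 = 781
4th selection = 144 + 3×781 = 2487
5th: 2487 + 781 = 3268
6th: 3268 + 781 = 4049
7th: 4049 + 781 = 4830
8th: 4830 + 781 = 5611
9th: 5611 + 781 = 6392
10th: 6392 + 781 = 7173
11th: 7173 + 781 = 7954
12th: 7954 + 781 = 8735
13th: 8735 + 781 = 9516
14th: 9516 + 781 = 10297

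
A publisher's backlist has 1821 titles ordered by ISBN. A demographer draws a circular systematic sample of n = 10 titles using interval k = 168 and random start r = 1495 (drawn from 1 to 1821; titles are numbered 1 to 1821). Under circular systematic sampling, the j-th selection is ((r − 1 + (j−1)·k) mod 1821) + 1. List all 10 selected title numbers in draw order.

Selection 1: 1495
Selection 2: 1495 + 168 = 1663
Selection 3: 1663 + 168 = 1831 → 1831 − 1821 = 10
Selection 4: 10 + 168 = 178
Selection 5: 178 + 168 = 346
Selection 6: 346 + 168 = 514
Selection 7: 514 + 168 = 682
Selection 8: 682 + 168 = 850
Selection 9: 850 + 168 = 1018
Selection 10: 1018 + 168 = 1186

1495, 1663, 10, 178, 346, 514, 682, 850, 1018, 1186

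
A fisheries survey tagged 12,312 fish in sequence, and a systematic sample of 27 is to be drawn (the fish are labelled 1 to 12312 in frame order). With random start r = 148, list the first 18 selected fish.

148, 604, 1060, 1516, 1972, 2428, 2884, 3340, 3796, 4252, 4708, 5164, 5620, 6076, 6532, 6988, 7444, 7900

k = N/n = 12312/27 = 456
fish 1: 148
fish 2: 148 + 456 = 604
fish 3: 604 + 456 = 1060
fish 4: 1060 + 456 = 1516
fish 5: 1516 + 456 = 1972
fish 6: 1972 + 456 = 2428
fish 7: 2428 + 456 = 2884
fish 8: 2884 + 456 = 3340
fish 9: 3340 + 456 = 3796
fish 10: 3796 + 456 = 4252
fish 11: 4252 + 456 = 4708
fish 12: 4708 + 456 = 5164
fish 13: 5164 + 456 = 5620
fish 14: 5620 + 456 = 6076
fish 15: 6076 + 456 = 6532
fish 16: 6532 + 456 = 6988
fish 17: 6988 + 456 = 7444
fish 18: 7444 + 456 = 7900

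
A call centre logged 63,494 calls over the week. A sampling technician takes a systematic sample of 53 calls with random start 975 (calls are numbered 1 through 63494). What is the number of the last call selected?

63271

k = 63494/53 = 1198
53rd selection = r + (53−1)·k = 975 + 52×1198 = 975 + 62296 = 63271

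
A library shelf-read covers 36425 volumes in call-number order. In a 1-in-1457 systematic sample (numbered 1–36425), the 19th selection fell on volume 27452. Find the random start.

k = 1457
r = 27452 − (19−1)×1457 = 27452 − 26226 = 1226

1226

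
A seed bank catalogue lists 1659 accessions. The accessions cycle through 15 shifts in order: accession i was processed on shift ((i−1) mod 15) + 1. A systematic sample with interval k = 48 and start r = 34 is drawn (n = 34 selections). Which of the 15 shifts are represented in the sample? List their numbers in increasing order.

Consecutive selections differ by k = 48, so their shift numbers differ by 48 mod 15 = 3.
gcd(48, 15) = 3, so the sample visits 15/3 = 5 distinct residues mod 15.
Start 34 is shift 4; the shifts hit are 1, 4, 7, 10, 13.

1, 4, 7, 10, 13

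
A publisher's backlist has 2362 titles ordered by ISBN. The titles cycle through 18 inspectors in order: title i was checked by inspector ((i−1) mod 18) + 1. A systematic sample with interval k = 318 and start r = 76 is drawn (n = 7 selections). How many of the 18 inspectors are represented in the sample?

Consecutive selections differ by k = 318, so their inspector numbers differ by 318 mod 18 = 12.
gcd(318, 18) = 6, so the sample visits 18/6 = 3 distinct residues mod 18.
Start 76 is inspector 4; the inspectors hit are 4, 10, 16.

3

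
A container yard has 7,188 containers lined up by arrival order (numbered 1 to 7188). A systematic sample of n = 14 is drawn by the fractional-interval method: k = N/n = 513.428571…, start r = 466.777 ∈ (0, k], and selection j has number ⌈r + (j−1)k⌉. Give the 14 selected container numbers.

j=1: r + 0k = 466.777 → ⌈·⌉ = 467
j=2: r + 1k = 980.205571… → ⌈·⌉ = 981
j=3: r + 2k = 1493.634142… → ⌈·⌉ = 1494
j=4: r + 3k = 2007.062714… → ⌈·⌉ = 2008
j=5: r + 4k = 2520.491285… → ⌈·⌉ = 2521
j=6: r + 5k = 3033.919857… → ⌈·⌉ = 3034
j=7: r + 6k = 3547.348428… → ⌈·⌉ = 3548
j=8: r + 7k = 4060.777 → ⌈·⌉ = 4061
j=9: r + 8k = 4574.205571… → ⌈·⌉ = 4575
j=10: r + 9k = 5087.634142… → ⌈·⌉ = 5088
j=11: r + 10k = 5601.062714… → ⌈·⌉ = 5602
j=12: r + 11k = 6114.491285… → ⌈·⌉ = 6115
j=13: r + 12k = 6627.919857… → ⌈·⌉ = 6628
j=14: r + 13k = 7141.348428… → ⌈·⌉ = 7142

467, 981, 1494, 2008, 2521, 3034, 3548, 4061, 4575, 5088, 5602, 6115, 6628, 7142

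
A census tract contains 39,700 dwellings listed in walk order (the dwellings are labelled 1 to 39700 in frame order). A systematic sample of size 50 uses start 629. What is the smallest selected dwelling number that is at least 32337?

32389

k = 39700/50 = 794
Steps past start: ⌈(32337 − 629)/794⌉ = ⌈31708/794⌉ = 40
Selected dwelling: 629 + 40×794 = 32389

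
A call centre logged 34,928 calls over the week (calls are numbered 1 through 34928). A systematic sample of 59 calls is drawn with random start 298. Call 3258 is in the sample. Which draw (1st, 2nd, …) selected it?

k = 34928/59 = 592
position = (3258 − 298)/592 + 1 = 2960/592 + 1 = 5 + 1 = 6

6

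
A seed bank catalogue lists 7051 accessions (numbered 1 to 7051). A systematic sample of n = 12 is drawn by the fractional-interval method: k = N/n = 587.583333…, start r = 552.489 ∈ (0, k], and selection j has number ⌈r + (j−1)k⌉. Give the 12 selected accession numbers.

553, 1141, 1728, 2316, 2903, 3491, 4078, 4666, 5254, 5841, 6429, 7016

j=1: r + 0k = 552.489 → ⌈·⌉ = 553
j=2: r + 1k = 1140.072333… → ⌈·⌉ = 1141
j=3: r + 2k = 1727.655666… → ⌈·⌉ = 1728
j=4: r + 3k = 2315.239 → ⌈·⌉ = 2316
j=5: r + 4k = 2902.822333… → ⌈·⌉ = 2903
j=6: r + 5k = 3490.405666… → ⌈·⌉ = 3491
j=7: r + 6k = 4077.989 → ⌈·⌉ = 4078
j=8: r + 7k = 4665.572333… → ⌈·⌉ = 4666
j=9: r + 8k = 5253.155666… → ⌈·⌉ = 5254
j=10: r + 9k = 5840.739 → ⌈·⌉ = 5841
j=11: r + 10k = 6428.322333… → ⌈·⌉ = 6429
j=12: r + 11k = 7015.905666… → ⌈·⌉ = 7016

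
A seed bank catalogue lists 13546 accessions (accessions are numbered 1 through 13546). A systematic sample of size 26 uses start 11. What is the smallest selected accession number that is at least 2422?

2616

k = 13546/26 = 521
Steps past start: ⌈(2422 − 11)/521⌉ = ⌈2411/521⌉ = 5
Selected accession: 11 + 5×521 = 2616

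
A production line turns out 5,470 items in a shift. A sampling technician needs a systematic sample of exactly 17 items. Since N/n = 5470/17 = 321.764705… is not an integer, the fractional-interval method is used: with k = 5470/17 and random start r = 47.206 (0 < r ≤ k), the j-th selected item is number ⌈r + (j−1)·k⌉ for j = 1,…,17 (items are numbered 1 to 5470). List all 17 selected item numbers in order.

j=1: r + 0k = 47.206 → ⌈·⌉ = 48
j=2: r + 1k = 368.970705… → ⌈·⌉ = 369
j=3: r + 2k = 690.735411… → ⌈·⌉ = 691
j=4: r + 3k = 1012.500117… → ⌈·⌉ = 1013
j=5: r + 4k = 1334.264823… → ⌈·⌉ = 1335
j=6: r + 5k = 1656.029529… → ⌈·⌉ = 1657
j=7: r + 6k = 1977.794235… → ⌈·⌉ = 1978
j=8: r + 7k = 2299.558941… → ⌈·⌉ = 2300
j=9: r + 8k = 2621.323647… → ⌈·⌉ = 2622
j=10: r + 9k = 2943.088352… → ⌈·⌉ = 2944
j=11: r + 10k = 3264.853058… → ⌈·⌉ = 3265
j=12: r + 11k = 3586.617764… → ⌈·⌉ = 3587
j=13: r + 12k = 3908.382470… → ⌈·⌉ = 3909
j=14: r + 13k = 4230.147176… → ⌈·⌉ = 4231
j=15: r + 14k = 4551.911882… → ⌈·⌉ = 4552
j=16: r + 15k = 4873.676588… → ⌈·⌉ = 4874
j=17: r + 16k = 5195.441294… → ⌈·⌉ = 5196

48, 369, 691, 1013, 1335, 1657, 1978, 2300, 2622, 2944, 3265, 3587, 3909, 4231, 4552, 4874, 5196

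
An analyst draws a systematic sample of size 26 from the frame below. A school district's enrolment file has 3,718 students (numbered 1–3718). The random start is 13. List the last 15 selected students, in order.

k = N/n = 3718/26 = 143
12th selection = 13 + 11×143 = 1586
13th: 1586 + 143 = 1729
14th: 1729 + 143 = 1872
15th: 1872 + 143 = 2015
16th: 2015 + 143 = 2158
17th: 2158 + 143 = 2301
18th: 2301 + 143 = 2444
19th: 2444 + 143 = 2587
20th: 2587 + 143 = 2730
21st: 2730 + 143 = 2873
22nd: 2873 + 143 = 3016
23rd: 3016 + 143 = 3159
24th: 3159 + 143 = 3302
25th: 3302 + 143 = 3445
26th: 3445 + 143 = 3588

1586, 1729, 1872, 2015, 2158, 2301, 2444, 2587, 2730, 2873, 3016, 3159, 3302, 3445, 3588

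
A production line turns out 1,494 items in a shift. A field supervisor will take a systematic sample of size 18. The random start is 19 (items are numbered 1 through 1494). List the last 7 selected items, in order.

k = N/n = 1494/18 = 83
12th selection = 19 + 11×83 = 932
13th: 932 + 83 = 1015
14th: 1015 + 83 = 1098
15th: 1098 + 83 = 1181
16th: 1181 + 83 = 1264
17th: 1264 + 83 = 1347
18th: 1347 + 83 = 1430

932, 1015, 1098, 1181, 1264, 1347, 1430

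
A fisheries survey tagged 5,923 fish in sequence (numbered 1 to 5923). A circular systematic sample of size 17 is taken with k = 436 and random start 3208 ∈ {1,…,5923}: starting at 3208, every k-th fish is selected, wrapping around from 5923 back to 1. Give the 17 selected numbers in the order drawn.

Selection 1: 3208
Selection 2: 3208 + 436 = 3644
Selection 3: 3644 + 436 = 4080
Selection 4: 4080 + 436 = 4516
Selection 5: 4516 + 436 = 4952
Selection 6: 4952 + 436 = 5388
Selection 7: 5388 + 436 = 5824
Selection 8: 5824 + 436 = 6260 → 6260 − 5923 = 337
Selection 9: 337 + 436 = 773
Selection 10: 773 + 436 = 1209
Selection 11: 1209 + 436 = 1645
Selection 12: 1645 + 436 = 2081
Selection 13: 2081 + 436 = 2517
Selection 14: 2517 + 436 = 2953
Selection 15: 2953 + 436 = 3389
Selection 16: 3389 + 436 = 3825
Selection 17: 3825 + 436 = 4261

3208, 3644, 4080, 4516, 4952, 5388, 5824, 337, 773, 1209, 1645, 2081, 2517, 2953, 3389, 3825, 4261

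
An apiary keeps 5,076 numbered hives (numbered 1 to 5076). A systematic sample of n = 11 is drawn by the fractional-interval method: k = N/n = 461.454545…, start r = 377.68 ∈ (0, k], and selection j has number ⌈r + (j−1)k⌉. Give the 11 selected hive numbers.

378, 840, 1301, 1763, 2224, 2685, 3147, 3608, 4070, 4531, 4993

j=1: r + 0k = 377.68 → ⌈·⌉ = 378
j=2: r + 1k = 839.134545… → ⌈·⌉ = 840
j=3: r + 2k = 1300.589090… → ⌈·⌉ = 1301
j=4: r + 3k = 1762.043636… → ⌈·⌉ = 1763
j=5: r + 4k = 2223.498181… → ⌈·⌉ = 2224
j=6: r + 5k = 2684.952727… → ⌈·⌉ = 2685
j=7: r + 6k = 3146.407272… → ⌈·⌉ = 3147
j=8: r + 7k = 3607.861818… → ⌈·⌉ = 3608
j=9: r + 8k = 4069.316363… → ⌈·⌉ = 4070
j=10: r + 9k = 4530.770909… → ⌈·⌉ = 4531
j=11: r + 10k = 4992.225454… → ⌈·⌉ = 4993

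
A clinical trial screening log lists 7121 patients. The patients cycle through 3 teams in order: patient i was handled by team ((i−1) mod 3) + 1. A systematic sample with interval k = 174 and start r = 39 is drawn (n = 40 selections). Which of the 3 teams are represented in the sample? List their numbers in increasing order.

3

Consecutive selections differ by k = 174, so their team numbers differ by 174 mod 3 = 0.
gcd(174, 3) = 3, so the sample visits 3/3 = 1 distinct residues mod 3.
Start 39 is team 3; the teams hit are 3.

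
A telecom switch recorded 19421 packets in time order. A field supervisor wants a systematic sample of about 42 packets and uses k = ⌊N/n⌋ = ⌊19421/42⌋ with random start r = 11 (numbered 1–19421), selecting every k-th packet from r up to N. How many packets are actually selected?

43

k = ⌊19421/42⌋ = 462
Achieved size = ⌊(19421 − 11)/462⌋ + 1 = ⌊19410/462⌋ + 1 = 42 + 1 = 43
(last selection: 11 + 42×462 = 19415 ≤ 19421; next would be 19877 > 19421)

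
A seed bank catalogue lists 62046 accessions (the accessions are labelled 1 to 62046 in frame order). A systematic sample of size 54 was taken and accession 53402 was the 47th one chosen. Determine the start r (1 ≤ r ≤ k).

k = 62046/54 = 1149
r = 53402 − (47−1)×1149 = 53402 − 52854 = 548

548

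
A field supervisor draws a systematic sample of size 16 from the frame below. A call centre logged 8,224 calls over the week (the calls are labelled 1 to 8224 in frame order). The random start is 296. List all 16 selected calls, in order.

296, 810, 1324, 1838, 2352, 2866, 3380, 3894, 4408, 4922, 5436, 5950, 6464, 6978, 7492, 8006

k = N/n = 8224/16 = 514
call 1: 296
call 2: 296 + 514 = 810
call 3: 810 + 514 = 1324
call 4: 1324 + 514 = 1838
call 5: 1838 + 514 = 2352
call 6: 2352 + 514 = 2866
call 7: 2866 + 514 = 3380
call 8: 3380 + 514 = 3894
call 9: 3894 + 514 = 4408
call 10: 4408 + 514 = 4922
call 11: 4922 + 514 = 5436
call 12: 5436 + 514 = 5950
call 13: 5950 + 514 = 6464
call 14: 6464 + 514 = 6978
call 15: 6978 + 514 = 7492
call 16: 7492 + 514 = 8006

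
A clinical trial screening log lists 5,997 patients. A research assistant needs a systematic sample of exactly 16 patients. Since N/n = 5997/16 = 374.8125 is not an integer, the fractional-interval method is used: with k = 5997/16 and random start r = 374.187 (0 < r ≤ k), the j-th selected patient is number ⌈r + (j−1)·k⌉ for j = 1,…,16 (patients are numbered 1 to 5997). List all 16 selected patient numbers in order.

375, 749, 1124, 1499, 1874, 2249, 2624, 2998, 3373, 3748, 4123, 4498, 4872, 5247, 5622, 5997

j=1: r + 0k = 374.187 → ⌈·⌉ = 375
j=2: r + 1k = 748.9995 → ⌈·⌉ = 749
j=3: r + 2k = 1123.812 → ⌈·⌉ = 1124
j=4: r + 3k = 1498.6245 → ⌈·⌉ = 1499
j=5: r + 4k = 1873.437 → ⌈·⌉ = 1874
j=6: r + 5k = 2248.2495 → ⌈·⌉ = 2249
j=7: r + 6k = 2623.062 → ⌈·⌉ = 2624
j=8: r + 7k = 2997.8745 → ⌈·⌉ = 2998
j=9: r + 8k = 3372.687 → ⌈·⌉ = 3373
j=10: r + 9k = 3747.4995 → ⌈·⌉ = 3748
j=11: r + 10k = 4122.312 → ⌈·⌉ = 4123
j=12: r + 11k = 4497.1245 → ⌈·⌉ = 4498
j=13: r + 12k = 4871.937 → ⌈·⌉ = 4872
j=14: r + 13k = 5246.7495 → ⌈·⌉ = 5247
j=15: r + 14k = 5621.562 → ⌈·⌉ = 5622
j=16: r + 15k = 5996.3745 → ⌈·⌉ = 5997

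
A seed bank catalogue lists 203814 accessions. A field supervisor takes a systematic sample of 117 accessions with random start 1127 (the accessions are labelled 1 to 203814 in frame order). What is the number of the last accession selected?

k = 203814/117 = 1742
117th selection = r + (117−1)·k = 1127 + 116×1742 = 1127 + 202072 = 203199

203199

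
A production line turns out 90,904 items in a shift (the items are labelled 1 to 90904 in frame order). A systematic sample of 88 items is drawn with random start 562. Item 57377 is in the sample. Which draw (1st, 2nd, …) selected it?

56

k = 90904/88 = 1033
position = (57377 − 562)/1033 + 1 = 56815/1033 + 1 = 55 + 1 = 56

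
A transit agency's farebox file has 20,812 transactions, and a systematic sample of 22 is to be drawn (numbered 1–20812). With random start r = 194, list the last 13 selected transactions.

8708, 9654, 10600, 11546, 12492, 13438, 14384, 15330, 16276, 17222, 18168, 19114, 20060

k = N/n = 20812/22 = 946
10th selection = 194 + 9×946 = 8708
11th: 8708 + 946 = 9654
12th: 9654 + 946 = 10600
13th: 10600 + 946 = 11546
14th: 11546 + 946 = 12492
15th: 12492 + 946 = 13438
16th: 13438 + 946 = 14384
17th: 14384 + 946 = 15330
18th: 15330 + 946 = 16276
19th: 16276 + 946 = 17222
20th: 17222 + 946 = 18168
21st: 18168 + 946 = 19114
22nd: 19114 + 946 = 20060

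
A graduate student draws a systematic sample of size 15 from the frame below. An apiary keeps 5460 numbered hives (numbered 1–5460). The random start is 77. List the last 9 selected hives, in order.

2261, 2625, 2989, 3353, 3717, 4081, 4445, 4809, 5173

k = N/n = 5460/15 = 364
7th selection = 77 + 6×364 = 2261
8th: 2261 + 364 = 2625
9th: 2625 + 364 = 2989
10th: 2989 + 364 = 3353
11th: 3353 + 364 = 3717
12th: 3717 + 364 = 4081
13th: 4081 + 364 = 4445
14th: 4445 + 364 = 4809
15th: 4809 + 364 = 5173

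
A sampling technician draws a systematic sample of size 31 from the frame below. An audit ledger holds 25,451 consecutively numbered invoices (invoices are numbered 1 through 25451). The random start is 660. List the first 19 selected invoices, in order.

660, 1481, 2302, 3123, 3944, 4765, 5586, 6407, 7228, 8049, 8870, 9691, 10512, 11333, 12154, 12975, 13796, 14617, 15438

k = N/n = 25451/31 = 821
invoice 1: 660
invoice 2: 660 + 821 = 1481
invoice 3: 1481 + 821 = 2302
invoice 4: 2302 + 821 = 3123
invoice 5: 3123 + 821 = 3944
invoice 6: 3944 + 821 = 4765
invoice 7: 4765 + 821 = 5586
invoice 8: 5586 + 821 = 6407
invoice 9: 6407 + 821 = 7228
invoice 10: 7228 + 821 = 8049
invoice 11: 8049 + 821 = 8870
invoice 12: 8870 + 821 = 9691
invoice 13: 9691 + 821 = 10512
invoice 14: 10512 + 821 = 11333
invoice 15: 11333 + 821 = 12154
invoice 16: 12154 + 821 = 12975
invoice 17: 12975 + 821 = 13796
invoice 18: 13796 + 821 = 14617
invoice 19: 14617 + 821 = 15438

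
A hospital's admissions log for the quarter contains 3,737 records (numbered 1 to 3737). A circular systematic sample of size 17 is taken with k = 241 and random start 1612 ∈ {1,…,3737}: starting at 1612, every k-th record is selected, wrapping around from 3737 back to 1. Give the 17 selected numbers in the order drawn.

1612, 1853, 2094, 2335, 2576, 2817, 3058, 3299, 3540, 44, 285, 526, 767, 1008, 1249, 1490, 1731

Selection 1: 1612
Selection 2: 1612 + 241 = 1853
Selection 3: 1853 + 241 = 2094
Selection 4: 2094 + 241 = 2335
Selection 5: 2335 + 241 = 2576
Selection 6: 2576 + 241 = 2817
Selection 7: 2817 + 241 = 3058
Selection 8: 3058 + 241 = 3299
Selection 9: 3299 + 241 = 3540
Selection 10: 3540 + 241 = 3781 → 3781 − 3737 = 44
Selection 11: 44 + 241 = 285
Selection 12: 285 + 241 = 526
Selection 13: 526 + 241 = 767
Selection 14: 767 + 241 = 1008
Selection 15: 1008 + 241 = 1249
Selection 16: 1249 + 241 = 1490
Selection 17: 1490 + 241 = 1731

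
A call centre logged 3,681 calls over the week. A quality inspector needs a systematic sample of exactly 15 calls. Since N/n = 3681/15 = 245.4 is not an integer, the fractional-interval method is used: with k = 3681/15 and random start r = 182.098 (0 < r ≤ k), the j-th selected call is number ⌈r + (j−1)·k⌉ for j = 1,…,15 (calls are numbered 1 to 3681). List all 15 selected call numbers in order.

183, 428, 673, 919, 1164, 1410, 1655, 1900, 2146, 2391, 2637, 2882, 3127, 3373, 3618

j=1: r + 0k = 182.098 → ⌈·⌉ = 183
j=2: r + 1k = 427.498 → ⌈·⌉ = 428
j=3: r + 2k = 672.898 → ⌈·⌉ = 673
j=4: r + 3k = 918.298 → ⌈·⌉ = 919
j=5: r + 4k = 1163.698 → ⌈·⌉ = 1164
j=6: r + 5k = 1409.098 → ⌈·⌉ = 1410
j=7: r + 6k = 1654.498 → ⌈·⌉ = 1655
j=8: r + 7k = 1899.898 → ⌈·⌉ = 1900
j=9: r + 8k = 2145.298 → ⌈·⌉ = 2146
j=10: r + 9k = 2390.698 → ⌈·⌉ = 2391
j=11: r + 10k = 2636.098 → ⌈·⌉ = 2637
j=12: r + 11k = 2881.498 → ⌈·⌉ = 2882
j=13: r + 12k = 3126.898 → ⌈·⌉ = 3127
j=14: r + 13k = 3372.298 → ⌈·⌉ = 3373
j=15: r + 14k = 3617.698 → ⌈·⌉ = 3618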